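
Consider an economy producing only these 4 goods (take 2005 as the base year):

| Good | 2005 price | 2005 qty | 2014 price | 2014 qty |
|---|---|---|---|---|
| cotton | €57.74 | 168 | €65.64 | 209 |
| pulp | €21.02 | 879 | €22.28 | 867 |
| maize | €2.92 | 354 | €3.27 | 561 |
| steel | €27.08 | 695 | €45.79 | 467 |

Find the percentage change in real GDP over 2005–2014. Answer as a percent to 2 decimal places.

-7.19%

Real GDP 2005 = Nominal GDP 2005 = 57.74·168 + 21.02·879 + 2.92·354 + 27.08·695 = 48031.18.
Real GDP 2014 (at 2005 prices) = 57.74·209 + 21.02·867 + 2.92·561 + 27.08·467 = 44576.48.
Real growth = 44576.48/48031.18 − 1 = -0.0719.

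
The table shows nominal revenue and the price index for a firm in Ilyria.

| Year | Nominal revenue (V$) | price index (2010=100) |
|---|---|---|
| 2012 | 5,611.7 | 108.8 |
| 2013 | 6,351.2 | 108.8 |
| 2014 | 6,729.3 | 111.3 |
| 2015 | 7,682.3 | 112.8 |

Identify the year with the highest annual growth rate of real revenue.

2013

2013: real = 6351.2/1.088 = 5837.50; growth vs 2012 (5157.81) = 13.18%.
2014: real = 6729.3/1.113 = 6046.09; growth vs 2013 (5837.50) = 3.57%.
2015: real = 7682.3/1.128 = 6810.55; growth vs 2014 (6046.09) = 12.64%.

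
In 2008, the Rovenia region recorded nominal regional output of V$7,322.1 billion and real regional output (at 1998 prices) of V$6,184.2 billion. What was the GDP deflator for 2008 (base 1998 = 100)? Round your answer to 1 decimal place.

118.4

GDP deflator = (Nominal / Real) × 100 = 7322.1 / 6184.2 × 100 = 118.40.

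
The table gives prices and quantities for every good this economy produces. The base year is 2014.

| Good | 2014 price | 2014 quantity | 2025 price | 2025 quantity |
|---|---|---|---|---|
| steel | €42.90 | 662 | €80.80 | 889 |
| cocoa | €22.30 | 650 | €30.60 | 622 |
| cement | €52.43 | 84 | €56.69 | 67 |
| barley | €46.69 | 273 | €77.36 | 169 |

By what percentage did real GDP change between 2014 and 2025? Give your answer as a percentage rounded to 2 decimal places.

Real GDP 2014 = Nominal GDP 2014 = 42.90·662 + 22.30·650 + 52.43·84 + 46.69·273 = 60045.29.
Real GDP 2025 (at 2014 prices) = 42.90·889 + 22.30·622 + 52.43·67 + 46.69·169 = 63412.12.
Real growth = 63412.12/60045.29 − 1 = 0.0561.

5.61%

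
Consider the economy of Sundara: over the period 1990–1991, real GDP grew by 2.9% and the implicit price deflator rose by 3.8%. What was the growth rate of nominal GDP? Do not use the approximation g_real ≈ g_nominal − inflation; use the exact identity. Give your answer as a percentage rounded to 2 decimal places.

6.81%

(1 + g_nom) = (1 + g_real)(1 + π) = 1.0290 × 1.0380 = 1.06810.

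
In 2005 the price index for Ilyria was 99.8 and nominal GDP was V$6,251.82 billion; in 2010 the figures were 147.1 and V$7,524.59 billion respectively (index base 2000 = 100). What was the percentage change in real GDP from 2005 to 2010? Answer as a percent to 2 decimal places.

Deflate each year: 2005 → 6251.82/0.998 = 6264.35; 2010 → 7524.59/1.471 = 5115.29.
So real GDP changed by 5115.29/6264.35 − 1 = -0.1834, i.e. -18.34%.

-18.34%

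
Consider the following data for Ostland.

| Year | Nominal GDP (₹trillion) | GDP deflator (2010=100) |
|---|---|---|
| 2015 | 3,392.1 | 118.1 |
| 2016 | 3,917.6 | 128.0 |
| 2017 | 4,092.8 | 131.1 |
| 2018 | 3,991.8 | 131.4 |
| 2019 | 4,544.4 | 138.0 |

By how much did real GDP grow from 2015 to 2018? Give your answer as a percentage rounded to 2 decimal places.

5.77%

Real GDP 2015 = 3392.1/1.181 = 2872.23.
Real GDP 2018 = 3991.8/1.314 = 3037.90.
Change = 3037.90/2872.23 − 1 = 0.0577.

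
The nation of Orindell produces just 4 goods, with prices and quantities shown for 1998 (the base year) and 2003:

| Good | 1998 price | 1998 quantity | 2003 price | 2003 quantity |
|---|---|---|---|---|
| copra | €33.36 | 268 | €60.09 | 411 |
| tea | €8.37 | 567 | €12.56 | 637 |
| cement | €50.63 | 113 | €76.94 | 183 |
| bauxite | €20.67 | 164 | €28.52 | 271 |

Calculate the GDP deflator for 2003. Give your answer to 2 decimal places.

Nominal GDP 2003 = 60.09·411 + 12.56·637 + 76.94·183 + 28.52·271 = 54506.65.
Real GDP 2003 (at 1998 prices) = 33.36·411 + 8.37·637 + 50.63·183 + 20.67·271 = 33909.51.
Deflator = Nominal/Real × 100 = 54506.65/33909.51 × 100 = 160.741.

160.74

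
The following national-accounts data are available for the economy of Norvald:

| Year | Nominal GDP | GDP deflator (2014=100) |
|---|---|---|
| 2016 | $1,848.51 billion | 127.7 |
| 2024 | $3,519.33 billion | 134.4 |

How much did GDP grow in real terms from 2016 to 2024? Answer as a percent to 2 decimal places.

Real GDP 2016 = 1848.51 / 1.277 = 1447.54.
Real GDP 2024 = 3519.33 / 1.344 = 2618.55.
Real growth = 2618.55 / 1447.54 − 1 = 0.8090.

80.90%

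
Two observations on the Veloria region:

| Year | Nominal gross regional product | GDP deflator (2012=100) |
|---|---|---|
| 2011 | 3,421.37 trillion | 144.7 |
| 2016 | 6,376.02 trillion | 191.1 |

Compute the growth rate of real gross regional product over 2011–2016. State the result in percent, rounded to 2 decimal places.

Deflate each year: 2011 → 3421.37/1.447 = 2364.46; 2016 → 6376.02/1.911 = 3336.48.
So real gross regional product changed by 3336.48/2364.46 − 1 = 0.4111, i.e. 41.11%.

41.11%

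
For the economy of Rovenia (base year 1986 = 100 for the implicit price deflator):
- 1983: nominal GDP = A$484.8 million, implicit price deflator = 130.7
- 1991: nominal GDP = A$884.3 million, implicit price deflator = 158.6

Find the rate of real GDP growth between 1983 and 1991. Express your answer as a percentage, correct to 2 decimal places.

Deflate each year: 1983 → 484.8/1.307 = 370.93; 1991 → 884.3/1.586 = 557.57.
So real GDP changed by 557.57/370.93 − 1 = 0.5032, i.e. 50.32%.

50.32%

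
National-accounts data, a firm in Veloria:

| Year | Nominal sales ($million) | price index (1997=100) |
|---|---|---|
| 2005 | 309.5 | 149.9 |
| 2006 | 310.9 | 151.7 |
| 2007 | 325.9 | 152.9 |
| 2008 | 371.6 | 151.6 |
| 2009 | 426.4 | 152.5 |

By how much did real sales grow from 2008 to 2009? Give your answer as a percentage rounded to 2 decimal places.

Real sales 2008 = 371.6/1.516 = 245.12.
Real sales 2009 = 426.4/1.525 = 279.61.
Change = 279.61/245.12 − 1 = 0.1407.

14.07%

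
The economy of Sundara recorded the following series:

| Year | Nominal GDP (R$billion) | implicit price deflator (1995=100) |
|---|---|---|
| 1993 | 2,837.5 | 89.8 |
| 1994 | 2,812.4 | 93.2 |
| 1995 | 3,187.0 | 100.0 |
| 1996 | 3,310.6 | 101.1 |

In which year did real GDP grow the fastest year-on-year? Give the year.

1994: real = 2812.4/0.932 = 3017.60; growth vs 1993 (3159.80) = -4.50%.
1995: real = 3187.0/1.000 = 3187.00; growth vs 1994 (3017.60) = 5.61%.
1996: real = 3310.6/1.011 = 3274.58; growth vs 1995 (3187.00) = 2.75%.

1995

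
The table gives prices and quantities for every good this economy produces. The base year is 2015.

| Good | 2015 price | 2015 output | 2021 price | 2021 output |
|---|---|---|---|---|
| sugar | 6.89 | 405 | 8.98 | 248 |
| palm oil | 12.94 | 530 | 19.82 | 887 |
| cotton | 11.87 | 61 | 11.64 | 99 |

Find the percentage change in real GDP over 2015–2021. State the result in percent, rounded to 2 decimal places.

Real GDP 2015 = Nominal GDP 2015 = 6.89·405 + 12.94·530 + 11.87·61 = 10372.72.
Real GDP 2021 (at 2015 prices) = 6.89·248 + 12.94·887 + 11.87·99 = 14361.63.
Real growth = 14361.63/10372.72 − 1 = 0.3846.

38.46%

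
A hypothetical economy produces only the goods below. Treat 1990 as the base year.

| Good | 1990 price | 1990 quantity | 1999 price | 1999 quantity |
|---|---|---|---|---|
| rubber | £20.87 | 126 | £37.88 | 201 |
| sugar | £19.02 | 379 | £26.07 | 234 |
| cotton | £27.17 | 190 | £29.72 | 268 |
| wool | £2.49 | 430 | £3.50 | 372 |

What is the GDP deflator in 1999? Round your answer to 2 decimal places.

136.36

Nominal GDP 1999 = 37.88·201 + 26.07·234 + 29.72·268 + 3.50·372 = 22981.22.
Real GDP 1999 (at 1990 prices) = 20.87·201 + 19.02·234 + 27.17·268 + 2.49·372 = 16853.39.
Deflator = Nominal/Real × 100 = 22981.22/16853.39 × 100 = 136.360.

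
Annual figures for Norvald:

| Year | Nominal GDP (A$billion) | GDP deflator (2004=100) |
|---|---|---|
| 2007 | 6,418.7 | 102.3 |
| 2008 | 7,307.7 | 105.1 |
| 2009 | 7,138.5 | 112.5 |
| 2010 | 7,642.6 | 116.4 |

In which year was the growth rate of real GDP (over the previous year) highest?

2008

2008: real = 7307.7/1.051 = 6953.09; growth vs 2007 (6274.39) = 10.82%.
2009: real = 7138.5/1.125 = 6345.33; growth vs 2008 (6953.09) = -8.74%.
2010: real = 7642.6/1.164 = 6565.81; growth vs 2009 (6345.33) = 3.47%.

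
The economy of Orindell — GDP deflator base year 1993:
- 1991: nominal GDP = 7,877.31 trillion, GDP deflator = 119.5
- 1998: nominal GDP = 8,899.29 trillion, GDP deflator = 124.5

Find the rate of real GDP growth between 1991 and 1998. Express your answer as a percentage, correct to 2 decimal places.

8.44%

Deflate each year: 1991 → 7877.31/1.195 = 6591.89; 1998 → 8899.29/1.245 = 7148.02.
So real GDP changed by 7148.02/6591.89 − 1 = 0.0844, i.e. 8.44%.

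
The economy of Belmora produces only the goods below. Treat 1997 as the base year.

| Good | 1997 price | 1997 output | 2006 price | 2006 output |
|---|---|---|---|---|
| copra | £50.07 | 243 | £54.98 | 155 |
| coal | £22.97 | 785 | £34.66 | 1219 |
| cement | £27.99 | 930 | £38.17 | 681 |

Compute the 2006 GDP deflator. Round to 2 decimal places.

Nominal GDP 2006 = 54.98·155 + 34.66·1219 + 38.17·681 = 76766.21.
Real GDP 2006 (at 1997 prices) = 50.07·155 + 22.97·1219 + 27.99·681 = 54822.47.
Deflator = Nominal/Real × 100 = 76766.21/54822.47 × 100 = 140.027.

140.03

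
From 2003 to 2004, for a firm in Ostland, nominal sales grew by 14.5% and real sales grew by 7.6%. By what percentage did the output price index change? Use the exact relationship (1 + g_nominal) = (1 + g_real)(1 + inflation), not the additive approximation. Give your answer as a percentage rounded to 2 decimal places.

6.41%

(1 + g_nom) = (1 + g_real)(1 + π), so π = 1.1450 / 1.0760 − 1 = 0.06413.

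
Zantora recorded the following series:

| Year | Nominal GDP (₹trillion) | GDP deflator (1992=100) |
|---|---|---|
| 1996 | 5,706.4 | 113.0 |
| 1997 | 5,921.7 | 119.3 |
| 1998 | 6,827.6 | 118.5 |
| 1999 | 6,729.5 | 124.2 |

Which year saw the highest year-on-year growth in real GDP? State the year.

1997: real = 5921.7/1.193 = 4963.70; growth vs 1996 (5049.91) = -1.71%.
1998: real = 6827.6/1.185 = 5761.69; growth vs 1997 (4963.70) = 16.08%.
1999: real = 6729.5/1.242 = 5418.28; growth vs 1998 (5761.69) = -5.96%.

1998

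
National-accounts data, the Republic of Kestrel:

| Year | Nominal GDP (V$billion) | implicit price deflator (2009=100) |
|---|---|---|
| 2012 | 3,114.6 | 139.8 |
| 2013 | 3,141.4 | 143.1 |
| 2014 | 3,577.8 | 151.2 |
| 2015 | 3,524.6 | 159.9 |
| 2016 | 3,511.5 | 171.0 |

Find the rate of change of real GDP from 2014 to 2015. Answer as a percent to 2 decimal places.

Real GDP 2014 = 3577.8/1.512 = 2366.27.
Real GDP 2015 = 3524.6/1.599 = 2204.25.
Change = 2204.25/2366.27 − 1 = -0.0685.

-6.85%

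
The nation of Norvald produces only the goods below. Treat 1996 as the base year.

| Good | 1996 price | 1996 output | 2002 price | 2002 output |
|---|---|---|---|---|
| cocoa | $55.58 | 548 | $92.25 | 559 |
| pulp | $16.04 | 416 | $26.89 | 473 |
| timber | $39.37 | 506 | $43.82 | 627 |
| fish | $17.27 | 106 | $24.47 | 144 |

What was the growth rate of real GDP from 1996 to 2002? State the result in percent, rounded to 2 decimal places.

11.80%

Real GDP 1996 = Nominal GDP 1996 = 55.58·548 + 16.04·416 + 39.37·506 + 17.27·106 = 58882.32.
Real GDP 2002 (at 1996 prices) = 55.58·559 + 16.04·473 + 39.37·627 + 17.27·144 = 65828.01.
Real growth = 65828.01/58882.32 − 1 = 0.1180.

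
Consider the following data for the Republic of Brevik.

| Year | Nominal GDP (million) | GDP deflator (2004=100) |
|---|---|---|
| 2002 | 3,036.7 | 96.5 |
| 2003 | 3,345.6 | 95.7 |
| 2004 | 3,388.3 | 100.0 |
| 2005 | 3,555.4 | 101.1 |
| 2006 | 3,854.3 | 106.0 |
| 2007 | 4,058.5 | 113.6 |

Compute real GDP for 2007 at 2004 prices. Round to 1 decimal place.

3,572.6 million

Real GDP 2007 = 4058.5 / 1.136 = 3572.62.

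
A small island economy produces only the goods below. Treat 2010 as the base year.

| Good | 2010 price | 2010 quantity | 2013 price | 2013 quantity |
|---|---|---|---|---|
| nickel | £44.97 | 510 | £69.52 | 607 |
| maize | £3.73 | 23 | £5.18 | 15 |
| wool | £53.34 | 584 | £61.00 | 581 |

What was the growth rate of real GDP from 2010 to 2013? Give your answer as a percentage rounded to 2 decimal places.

7.70%

Real GDP 2010 = Nominal GDP 2010 = 44.97·510 + 3.73·23 + 53.34·584 = 54171.05.
Real GDP 2013 (at 2010 prices) = 44.97·607 + 3.73·15 + 53.34·581 = 58343.28.
Real growth = 58343.28/54171.05 − 1 = 0.0770.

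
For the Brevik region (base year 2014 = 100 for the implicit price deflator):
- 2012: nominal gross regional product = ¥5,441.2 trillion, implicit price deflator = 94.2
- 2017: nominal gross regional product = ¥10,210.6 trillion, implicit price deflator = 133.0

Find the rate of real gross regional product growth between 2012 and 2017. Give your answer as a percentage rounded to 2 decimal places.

32.91%

Real gross regional product 2012 = 5441.2 / 0.942 = 5776.22.
Real gross regional product 2017 = 10210.6 / 1.330 = 7677.14.
Real growth = 7677.14 / 5776.22 − 1 = 0.3291.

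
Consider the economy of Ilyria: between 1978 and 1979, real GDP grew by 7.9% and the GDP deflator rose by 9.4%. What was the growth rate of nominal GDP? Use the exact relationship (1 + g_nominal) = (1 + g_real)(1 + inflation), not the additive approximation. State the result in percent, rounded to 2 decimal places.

(1 + g_nom) = (1 + g_real)(1 + π) = 1.0790 × 1.0940 = 1.18043.

18.04%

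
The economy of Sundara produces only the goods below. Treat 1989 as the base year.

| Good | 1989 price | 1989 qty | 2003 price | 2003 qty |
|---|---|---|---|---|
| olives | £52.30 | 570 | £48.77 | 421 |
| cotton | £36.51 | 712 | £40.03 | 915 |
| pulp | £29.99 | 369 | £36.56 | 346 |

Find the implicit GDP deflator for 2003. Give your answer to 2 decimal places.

Nominal GDP 2003 = 48.77·421 + 40.03·915 + 36.56·346 = 69809.38.
Real GDP 2003 (at 1989 prices) = 52.30·421 + 36.51·915 + 29.99·346 = 65801.49.
Deflator = Nominal/Real × 100 = 69809.38/65801.49 × 100 = 106.091.

106.09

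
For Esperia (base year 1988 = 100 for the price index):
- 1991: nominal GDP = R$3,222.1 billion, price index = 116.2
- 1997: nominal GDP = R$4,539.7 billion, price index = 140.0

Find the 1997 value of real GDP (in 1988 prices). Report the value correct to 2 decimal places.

R$3,242.64 billion

Real GDP = Nominal / (price index/100) = 4539.7 / 1.400 = 3242.64.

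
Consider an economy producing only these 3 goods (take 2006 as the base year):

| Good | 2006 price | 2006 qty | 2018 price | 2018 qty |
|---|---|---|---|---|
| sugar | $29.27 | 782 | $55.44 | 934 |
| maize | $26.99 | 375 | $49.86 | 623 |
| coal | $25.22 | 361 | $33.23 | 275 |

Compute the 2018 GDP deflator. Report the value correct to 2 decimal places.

Nominal GDP 2018 = 55.44·934 + 49.86·623 + 33.23·275 = 91981.99.
Real GDP 2018 (at 2006 prices) = 29.27·934 + 26.99·623 + 25.22·275 = 51088.45.
Deflator = Nominal/Real × 100 = 91981.99/51088.45 × 100 = 180.045.

180.04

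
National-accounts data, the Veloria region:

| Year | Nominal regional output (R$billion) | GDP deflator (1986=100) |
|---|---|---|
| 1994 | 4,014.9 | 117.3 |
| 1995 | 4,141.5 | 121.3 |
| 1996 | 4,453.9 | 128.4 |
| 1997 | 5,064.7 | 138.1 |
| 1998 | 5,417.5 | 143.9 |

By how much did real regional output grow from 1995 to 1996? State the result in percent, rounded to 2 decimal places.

Real regional output 1995 = 4141.5/1.213 = 3414.26.
Real regional output 1996 = 4453.9/1.284 = 3468.77.
Change = 3468.77/3414.26 − 1 = 0.0160.

1.60%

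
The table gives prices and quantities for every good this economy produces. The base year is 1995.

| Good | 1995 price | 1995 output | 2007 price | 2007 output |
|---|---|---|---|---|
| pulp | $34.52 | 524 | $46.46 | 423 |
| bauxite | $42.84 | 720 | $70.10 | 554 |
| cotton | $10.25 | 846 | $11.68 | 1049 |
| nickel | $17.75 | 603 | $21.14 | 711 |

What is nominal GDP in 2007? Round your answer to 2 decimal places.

$85770.84

Nominal GDP 2007 = Σ (p_2007 × q_2007) = 46.46·423 + 70.10·554 + 11.68·1049 + 21.14·711 = 85770.84.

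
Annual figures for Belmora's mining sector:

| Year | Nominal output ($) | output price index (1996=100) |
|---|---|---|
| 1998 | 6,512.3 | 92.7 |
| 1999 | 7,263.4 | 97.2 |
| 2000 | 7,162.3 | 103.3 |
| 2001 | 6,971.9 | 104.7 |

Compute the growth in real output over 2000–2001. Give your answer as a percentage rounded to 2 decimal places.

Real output 2000 = 7162.3/1.033 = 6933.49.
Real output 2001 = 6971.9/1.047 = 6658.93.
Change = 6658.93/6933.49 − 1 = -0.0396.

-3.96%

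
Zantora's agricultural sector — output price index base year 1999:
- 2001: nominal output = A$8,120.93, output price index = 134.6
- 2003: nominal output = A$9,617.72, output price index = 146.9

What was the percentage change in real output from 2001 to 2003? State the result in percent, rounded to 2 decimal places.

Deflate each year: 2001 → 8120.93/1.346 = 6033.38; 2003 → 9617.72/1.469 = 6547.12.
So real output changed by 6547.12/6033.38 − 1 = 0.0851, i.e. 8.51%.

8.51%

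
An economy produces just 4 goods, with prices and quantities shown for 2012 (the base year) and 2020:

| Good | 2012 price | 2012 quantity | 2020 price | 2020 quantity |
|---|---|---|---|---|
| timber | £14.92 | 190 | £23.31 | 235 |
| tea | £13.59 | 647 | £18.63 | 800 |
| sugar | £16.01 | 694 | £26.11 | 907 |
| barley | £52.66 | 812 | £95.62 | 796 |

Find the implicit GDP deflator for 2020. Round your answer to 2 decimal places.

169.70

Nominal GDP 2020 = 23.31·235 + 18.63·800 + 26.11·907 + 95.62·796 = 120177.14.
Real GDP 2020 (at 2012 prices) = 14.92·235 + 13.59·800 + 16.01·907 + 52.66·796 = 70816.63.
Deflator = Nominal/Real × 100 = 120177.14/70816.63 × 100 = 169.702.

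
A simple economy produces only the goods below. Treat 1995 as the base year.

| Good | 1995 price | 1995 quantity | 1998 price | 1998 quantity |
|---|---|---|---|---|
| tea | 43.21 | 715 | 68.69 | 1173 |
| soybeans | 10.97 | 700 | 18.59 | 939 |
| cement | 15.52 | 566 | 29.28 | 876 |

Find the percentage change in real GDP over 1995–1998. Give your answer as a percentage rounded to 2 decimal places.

Real GDP 1995 = Nominal GDP 1995 = 43.21·715 + 10.97·700 + 15.52·566 = 47358.47.
Real GDP 1998 (at 1995 prices) = 43.21·1173 + 10.97·939 + 15.52·876 = 74581.68.
Real growth = 74581.68/47358.47 − 1 = 0.5748.

57.48%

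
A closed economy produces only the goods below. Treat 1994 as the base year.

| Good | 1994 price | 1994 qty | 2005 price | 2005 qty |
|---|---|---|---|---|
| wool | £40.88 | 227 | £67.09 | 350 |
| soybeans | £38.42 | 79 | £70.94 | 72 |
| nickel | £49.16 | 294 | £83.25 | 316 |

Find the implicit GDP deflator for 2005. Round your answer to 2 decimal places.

168.35

Nominal GDP 2005 = 67.09·350 + 70.94·72 + 83.25·316 = 54896.18.
Real GDP 2005 (at 1994 prices) = 40.88·350 + 38.42·72 + 49.16·316 = 32608.80.
Deflator = Nominal/Real × 100 = 54896.18/32608.80 × 100 = 168.348.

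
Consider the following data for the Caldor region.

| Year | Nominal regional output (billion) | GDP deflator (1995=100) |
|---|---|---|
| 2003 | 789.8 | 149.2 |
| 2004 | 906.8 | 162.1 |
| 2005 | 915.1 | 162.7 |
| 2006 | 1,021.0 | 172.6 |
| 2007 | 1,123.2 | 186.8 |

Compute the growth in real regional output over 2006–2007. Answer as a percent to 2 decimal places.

Real regional output 2006 = 1021.0/1.726 = 591.54.
Real regional output 2007 = 1123.2/1.868 = 601.28.
Change = 601.28/591.54 − 1 = 0.0165.

1.65%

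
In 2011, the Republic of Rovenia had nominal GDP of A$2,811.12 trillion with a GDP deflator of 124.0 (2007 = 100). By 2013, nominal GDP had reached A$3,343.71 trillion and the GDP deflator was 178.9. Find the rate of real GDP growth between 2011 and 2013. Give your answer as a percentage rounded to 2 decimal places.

-17.56%

Real GDP 2011 = 2811.12 / 1.240 = 2267.03.
Real GDP 2013 = 3343.71 / 1.789 = 1869.04.
Real growth = 1869.04 / 2267.03 − 1 = -0.1756.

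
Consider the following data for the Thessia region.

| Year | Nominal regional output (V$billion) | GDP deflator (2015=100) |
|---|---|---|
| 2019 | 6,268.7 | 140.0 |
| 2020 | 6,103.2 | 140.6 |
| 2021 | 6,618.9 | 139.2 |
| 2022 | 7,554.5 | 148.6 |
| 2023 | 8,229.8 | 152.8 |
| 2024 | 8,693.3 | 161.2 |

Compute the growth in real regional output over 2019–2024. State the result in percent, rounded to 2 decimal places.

20.44%

Real regional output 2019 = 6268.7/1.400 = 4477.64.
Real regional output 2024 = 8693.3/1.612 = 5392.87.
Change = 5392.87/4477.64 − 1 = 0.2044.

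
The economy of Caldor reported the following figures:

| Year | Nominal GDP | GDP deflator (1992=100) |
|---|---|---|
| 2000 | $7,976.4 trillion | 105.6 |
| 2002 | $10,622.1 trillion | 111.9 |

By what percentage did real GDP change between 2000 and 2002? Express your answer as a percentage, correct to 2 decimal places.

Real GDP 2000 = 7976.4 / 1.056 = 7553.41.
Real GDP 2002 = 10622.1 / 1.119 = 9492.49.
Real growth = 9492.49 / 7553.41 − 1 = 0.2567.

25.67%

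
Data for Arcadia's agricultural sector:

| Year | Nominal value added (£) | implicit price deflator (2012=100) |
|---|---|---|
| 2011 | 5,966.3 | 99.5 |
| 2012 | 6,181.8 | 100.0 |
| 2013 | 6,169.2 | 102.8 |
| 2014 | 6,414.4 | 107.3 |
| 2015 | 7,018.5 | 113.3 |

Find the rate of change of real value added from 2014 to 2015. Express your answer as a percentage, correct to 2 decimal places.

Real value added 2014 = 6414.4/1.073 = 5978.01.
Real value added 2015 = 7018.5/1.133 = 6194.62.
Change = 6194.62/5978.01 − 1 = 0.0362.

3.62%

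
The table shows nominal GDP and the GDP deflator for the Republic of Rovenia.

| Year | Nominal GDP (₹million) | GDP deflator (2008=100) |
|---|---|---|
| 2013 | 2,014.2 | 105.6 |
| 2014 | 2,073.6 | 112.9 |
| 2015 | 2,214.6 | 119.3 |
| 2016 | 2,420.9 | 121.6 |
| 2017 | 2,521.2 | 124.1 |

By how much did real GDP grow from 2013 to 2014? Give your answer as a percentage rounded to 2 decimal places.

Real GDP 2013 = 2014.2/1.056 = 1907.39.
Real GDP 2014 = 2073.6/1.129 = 1836.67.
Change = 1836.67/1907.39 − 1 = -0.0371.

-3.71%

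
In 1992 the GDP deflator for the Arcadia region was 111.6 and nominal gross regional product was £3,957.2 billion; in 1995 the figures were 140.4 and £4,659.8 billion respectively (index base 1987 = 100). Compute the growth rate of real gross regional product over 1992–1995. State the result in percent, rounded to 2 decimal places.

-6.40%

Real gross regional product 1992 = 3957.2 / 1.116 = 3545.88.
Real gross regional product 1995 = 4659.8 / 1.404 = 3318.95.
Real growth = 3318.95 / 3545.88 − 1 = -0.0640.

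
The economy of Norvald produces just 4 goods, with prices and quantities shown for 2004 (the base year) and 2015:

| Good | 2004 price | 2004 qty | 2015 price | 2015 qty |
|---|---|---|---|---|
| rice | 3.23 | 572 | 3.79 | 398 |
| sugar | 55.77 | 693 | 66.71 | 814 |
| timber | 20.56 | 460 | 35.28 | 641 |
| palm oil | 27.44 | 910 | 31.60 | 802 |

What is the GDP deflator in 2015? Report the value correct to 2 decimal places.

126.75

Nominal GDP 2015 = 3.79·398 + 66.71·814 + 35.28·641 + 31.60·802 = 103768.04.
Real GDP 2015 (at 2004 prices) = 3.23·398 + 55.77·814 + 20.56·641 + 27.44·802 = 81868.16.
Deflator = Nominal/Real × 100 = 103768.04/81868.16 × 100 = 126.750.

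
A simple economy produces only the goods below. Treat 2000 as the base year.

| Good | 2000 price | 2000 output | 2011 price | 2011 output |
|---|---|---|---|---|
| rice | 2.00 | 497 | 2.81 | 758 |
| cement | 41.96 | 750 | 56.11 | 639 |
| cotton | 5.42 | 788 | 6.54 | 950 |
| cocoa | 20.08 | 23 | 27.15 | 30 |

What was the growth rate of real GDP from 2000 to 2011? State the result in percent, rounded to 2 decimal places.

-8.38%

Real GDP 2000 = Nominal GDP 2000 = 2.00·497 + 41.96·750 + 5.42·788 + 20.08·23 = 37196.80.
Real GDP 2011 (at 2000 prices) = 2.00·758 + 41.96·639 + 5.42·950 + 20.08·30 = 34079.84.
Real growth = 34079.84/37196.80 − 1 = -0.0838.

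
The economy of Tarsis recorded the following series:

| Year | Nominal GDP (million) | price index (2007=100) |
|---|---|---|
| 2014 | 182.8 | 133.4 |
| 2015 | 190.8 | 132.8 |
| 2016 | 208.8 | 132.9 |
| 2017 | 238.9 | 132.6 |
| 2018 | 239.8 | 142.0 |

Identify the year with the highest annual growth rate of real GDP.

2015: real = 190.8/1.328 = 143.67; growth vs 2014 (137.03) = 4.85%.
2016: real = 208.8/1.329 = 157.11; growth vs 2015 (143.67) = 9.35%.
2017: real = 238.9/1.326 = 180.17; growth vs 2016 (157.11) = 14.68%.
2018: real = 239.8/1.420 = 168.87; growth vs 2017 (180.17) = -6.27%.

2017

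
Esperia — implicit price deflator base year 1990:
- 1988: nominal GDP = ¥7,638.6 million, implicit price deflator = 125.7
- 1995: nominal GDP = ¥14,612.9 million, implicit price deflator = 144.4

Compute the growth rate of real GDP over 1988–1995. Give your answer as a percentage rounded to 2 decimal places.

Real GDP 1988 = 7638.6 / 1.257 = 6076.85.
Real GDP 1995 = 14612.9 / 1.444 = 10119.74.
Real growth = 10119.74 / 6076.85 − 1 = 0.6653.

66.53%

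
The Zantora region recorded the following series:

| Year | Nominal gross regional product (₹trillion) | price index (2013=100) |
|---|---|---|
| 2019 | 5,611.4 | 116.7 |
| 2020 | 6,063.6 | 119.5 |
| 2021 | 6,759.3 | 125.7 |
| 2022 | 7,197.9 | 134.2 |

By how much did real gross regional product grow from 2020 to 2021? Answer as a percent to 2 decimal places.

5.98%

Real gross regional product 2020 = 6063.6/1.195 = 5074.14.
Real gross regional product 2021 = 6759.3/1.257 = 5377.33.
Change = 5377.33/5074.14 − 1 = 0.0598.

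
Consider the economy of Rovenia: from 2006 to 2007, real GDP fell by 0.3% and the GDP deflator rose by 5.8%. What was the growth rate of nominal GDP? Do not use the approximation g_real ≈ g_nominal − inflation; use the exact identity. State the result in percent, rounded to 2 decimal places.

(1 + g_nom) = (1 + g_real)(1 + π) = 0.9970 × 1.0580 = 1.05483.

5.48%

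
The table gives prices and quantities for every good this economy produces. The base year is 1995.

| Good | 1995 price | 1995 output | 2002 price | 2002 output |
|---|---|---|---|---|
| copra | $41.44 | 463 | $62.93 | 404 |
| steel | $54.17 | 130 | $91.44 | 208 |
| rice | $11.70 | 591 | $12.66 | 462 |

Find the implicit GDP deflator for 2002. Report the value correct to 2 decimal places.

Nominal GDP 2002 = 62.93·404 + 91.44·208 + 12.66·462 = 50292.16.
Real GDP 2002 (at 1995 prices) = 41.44·404 + 54.17·208 + 11.70·462 = 33414.52.
Deflator = Nominal/Real × 100 = 50292.16/33414.52 × 100 = 150.510.

150.51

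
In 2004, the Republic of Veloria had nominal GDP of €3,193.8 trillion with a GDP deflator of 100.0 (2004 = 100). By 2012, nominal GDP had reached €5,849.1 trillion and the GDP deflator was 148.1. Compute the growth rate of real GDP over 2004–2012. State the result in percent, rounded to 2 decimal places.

23.66%

Real GDP 2004 = 3193.8 / 1.000 = 3193.80.
Real GDP 2012 = 5849.1 / 1.481 = 3949.43.
Real growth = 3949.43 / 3193.80 − 1 = 0.2366.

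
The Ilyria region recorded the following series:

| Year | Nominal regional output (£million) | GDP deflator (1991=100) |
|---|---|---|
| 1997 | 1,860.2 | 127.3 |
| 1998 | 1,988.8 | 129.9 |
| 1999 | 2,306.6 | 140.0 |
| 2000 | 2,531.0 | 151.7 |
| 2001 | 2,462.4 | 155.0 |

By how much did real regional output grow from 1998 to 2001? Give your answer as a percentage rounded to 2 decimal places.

Real regional output 1998 = 1988.8/1.299 = 1531.02.
Real regional output 2001 = 2462.4/1.550 = 1588.65.
Change = 1588.65/1531.02 − 1 = 0.0376.

3.76%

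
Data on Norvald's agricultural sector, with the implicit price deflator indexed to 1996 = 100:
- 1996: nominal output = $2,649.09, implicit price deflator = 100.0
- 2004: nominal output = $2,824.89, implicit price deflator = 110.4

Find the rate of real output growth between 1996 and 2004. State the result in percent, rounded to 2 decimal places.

-3.41%

Real output 1996 = 2649.09 / 1.000 = 2649.09.
Real output 2004 = 2824.89 / 1.104 = 2558.78.
Real growth = 2558.78 / 2649.09 − 1 = -0.0341.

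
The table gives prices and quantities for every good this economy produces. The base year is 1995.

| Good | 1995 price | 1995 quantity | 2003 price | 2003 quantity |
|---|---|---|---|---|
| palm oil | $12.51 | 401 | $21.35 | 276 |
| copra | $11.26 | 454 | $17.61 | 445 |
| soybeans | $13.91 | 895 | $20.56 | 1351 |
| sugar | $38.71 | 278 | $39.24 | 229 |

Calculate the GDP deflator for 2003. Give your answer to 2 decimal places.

139.79

Nominal GDP 2003 = 21.35·276 + 17.61·445 + 20.56·1351 + 39.24·229 = 50491.57.
Real GDP 2003 (at 1995 prices) = 12.51·276 + 11.26·445 + 13.91·1351 + 38.71·229 = 36120.46.
Deflator = Nominal/Real × 100 = 50491.57/36120.46 × 100 = 139.787.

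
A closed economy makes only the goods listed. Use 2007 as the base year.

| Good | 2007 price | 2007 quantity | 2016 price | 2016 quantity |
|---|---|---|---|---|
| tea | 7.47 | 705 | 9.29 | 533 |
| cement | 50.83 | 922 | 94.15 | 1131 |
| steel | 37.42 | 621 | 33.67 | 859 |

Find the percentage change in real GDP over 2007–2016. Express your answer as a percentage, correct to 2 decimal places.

Real GDP 2007 = Nominal GDP 2007 = 7.47·705 + 50.83·922 + 37.42·621 = 75369.43.
Real GDP 2016 (at 2007 prices) = 7.47·533 + 50.83·1131 + 37.42·859 = 93614.02.
Real growth = 93614.02/75369.43 − 1 = 0.2421.

24.21%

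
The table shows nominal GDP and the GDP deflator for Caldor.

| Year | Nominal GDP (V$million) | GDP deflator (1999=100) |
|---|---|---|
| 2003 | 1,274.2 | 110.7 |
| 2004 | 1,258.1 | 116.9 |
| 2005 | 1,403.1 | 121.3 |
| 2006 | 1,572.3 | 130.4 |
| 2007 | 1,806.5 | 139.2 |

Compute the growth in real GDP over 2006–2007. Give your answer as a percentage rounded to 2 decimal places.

7.63%

Real GDP 2006 = 1572.3/1.304 = 1205.75.
Real GDP 2007 = 1806.5/1.392 = 1297.77.
Change = 1297.77/1205.75 − 1 = 0.0763.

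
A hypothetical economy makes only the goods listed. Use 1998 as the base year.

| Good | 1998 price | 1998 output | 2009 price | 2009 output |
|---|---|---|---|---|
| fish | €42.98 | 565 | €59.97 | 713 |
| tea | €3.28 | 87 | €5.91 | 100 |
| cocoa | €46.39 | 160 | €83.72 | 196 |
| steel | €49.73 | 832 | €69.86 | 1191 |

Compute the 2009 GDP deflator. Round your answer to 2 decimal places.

143.98

Nominal GDP 2009 = 59.97·713 + 5.91·100 + 83.72·196 + 69.86·1191 = 142961.99.
Real GDP 2009 (at 1998 prices) = 42.98·713 + 3.28·100 + 46.39·196 + 49.73·1191 = 99293.61.
Deflator = Nominal/Real × 100 = 142961.99/99293.61 × 100 = 143.979.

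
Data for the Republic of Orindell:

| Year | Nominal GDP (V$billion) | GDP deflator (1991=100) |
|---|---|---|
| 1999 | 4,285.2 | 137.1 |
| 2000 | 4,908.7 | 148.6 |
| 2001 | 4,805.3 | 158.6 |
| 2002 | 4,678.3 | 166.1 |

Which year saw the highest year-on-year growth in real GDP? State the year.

2000

2000: real = 4908.7/1.486 = 3303.30; growth vs 1999 (3125.60) = 5.69%.
2001: real = 4805.3/1.586 = 3029.82; growth vs 2000 (3303.30) = -8.28%.
2002: real = 4678.3/1.661 = 2816.56; growth vs 2001 (3029.82) = -7.04%.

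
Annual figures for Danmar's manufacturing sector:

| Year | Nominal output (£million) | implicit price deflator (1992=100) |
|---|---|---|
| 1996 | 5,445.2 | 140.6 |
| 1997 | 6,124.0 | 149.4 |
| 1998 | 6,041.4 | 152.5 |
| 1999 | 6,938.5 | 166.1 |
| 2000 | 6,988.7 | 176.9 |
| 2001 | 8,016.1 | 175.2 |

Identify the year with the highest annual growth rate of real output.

1997: real = 6124.0/1.494 = 4099.06; growth vs 1996 (3872.83) = 5.84%.
1998: real = 6041.4/1.525 = 3961.57; growth vs 1997 (4099.06) = -3.35%.
1999: real = 6938.5/1.661 = 4177.30; growth vs 1998 (3961.57) = 5.45%.
2000: real = 6988.7/1.769 = 3950.65; growth vs 1999 (4177.30) = -5.43%.
2001: real = 8016.1/1.752 = 4575.40; growth vs 2000 (3950.65) = 15.81%.

2001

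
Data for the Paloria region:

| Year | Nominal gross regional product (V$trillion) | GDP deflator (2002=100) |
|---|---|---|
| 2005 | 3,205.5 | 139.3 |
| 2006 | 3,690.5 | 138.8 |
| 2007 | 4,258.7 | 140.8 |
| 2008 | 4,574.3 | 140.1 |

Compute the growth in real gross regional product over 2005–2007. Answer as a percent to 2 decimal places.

31.44%

Real gross regional product 2005 = 3205.5/1.393 = 2301.15.
Real gross regional product 2007 = 4258.7/1.408 = 3024.64.
Change = 3024.64/2301.15 − 1 = 0.3144.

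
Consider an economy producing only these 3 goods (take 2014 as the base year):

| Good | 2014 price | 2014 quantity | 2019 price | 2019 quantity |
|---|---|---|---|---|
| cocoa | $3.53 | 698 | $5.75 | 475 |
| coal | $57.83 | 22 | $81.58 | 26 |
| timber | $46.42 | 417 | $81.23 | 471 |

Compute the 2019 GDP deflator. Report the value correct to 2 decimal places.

172.14

Nominal GDP 2019 = 5.75·475 + 81.58·26 + 81.23·471 = 43111.66.
Real GDP 2019 (at 2014 prices) = 3.53·475 + 57.83·26 + 46.42·471 = 25044.15.
Deflator = Nominal/Real × 100 = 43111.66/25044.15 × 100 = 172.143.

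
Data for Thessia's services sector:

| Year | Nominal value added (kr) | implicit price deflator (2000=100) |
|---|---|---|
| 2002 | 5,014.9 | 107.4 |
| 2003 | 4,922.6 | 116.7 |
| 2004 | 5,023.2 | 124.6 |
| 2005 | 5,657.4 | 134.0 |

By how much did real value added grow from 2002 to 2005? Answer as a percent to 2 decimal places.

Real value added 2002 = 5014.9/1.074 = 4669.37.
Real value added 2005 = 5657.4/1.340 = 4221.94.
Change = 4221.94/4669.37 − 1 = -0.0958.

-9.58%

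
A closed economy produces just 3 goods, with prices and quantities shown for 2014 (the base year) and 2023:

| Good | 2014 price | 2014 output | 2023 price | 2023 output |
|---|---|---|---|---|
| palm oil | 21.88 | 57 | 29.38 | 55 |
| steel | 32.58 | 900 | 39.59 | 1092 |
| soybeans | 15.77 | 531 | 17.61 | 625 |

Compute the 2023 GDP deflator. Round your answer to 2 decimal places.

Nominal GDP 2023 = 29.38·55 + 39.59·1092 + 17.61·625 = 55854.43.
Real GDP 2023 (at 2014 prices) = 21.88·55 + 32.58·1092 + 15.77·625 = 46637.01.
Deflator = Nominal/Real × 100 = 55854.43/46637.01 × 100 = 119.764.

119.76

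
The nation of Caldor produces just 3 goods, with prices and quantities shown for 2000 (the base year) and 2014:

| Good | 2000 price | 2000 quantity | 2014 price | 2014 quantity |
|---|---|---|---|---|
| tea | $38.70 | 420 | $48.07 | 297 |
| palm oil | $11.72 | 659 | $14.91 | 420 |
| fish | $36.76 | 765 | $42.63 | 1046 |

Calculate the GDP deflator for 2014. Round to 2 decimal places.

Nominal GDP 2014 = 48.07·297 + 14.91·420 + 42.63·1046 = 65129.97.
Real GDP 2014 (at 2000 prices) = 38.70·297 + 11.72·420 + 36.76·1046 = 54867.26.
Deflator = Nominal/Real × 100 = 65129.97/54867.26 × 100 = 118.705.

118.70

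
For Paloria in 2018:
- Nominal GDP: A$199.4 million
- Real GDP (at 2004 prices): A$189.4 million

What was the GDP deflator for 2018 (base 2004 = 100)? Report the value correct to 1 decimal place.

105.3

GDP deflator = (Nominal / Real) × 100 = 199.4 / 189.4 × 100 = 105.28.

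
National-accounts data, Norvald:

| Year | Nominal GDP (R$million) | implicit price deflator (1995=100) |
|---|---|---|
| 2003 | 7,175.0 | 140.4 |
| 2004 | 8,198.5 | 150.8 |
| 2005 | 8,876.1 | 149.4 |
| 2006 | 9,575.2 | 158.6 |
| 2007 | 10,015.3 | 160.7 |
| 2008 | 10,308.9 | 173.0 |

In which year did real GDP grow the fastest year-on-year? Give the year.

2004: real = 8198.5/1.508 = 5436.67; growth vs 2003 (5110.40) = 6.38%.
2005: real = 8876.1/1.494 = 5941.16; growth vs 2004 (5436.67) = 9.28%.
2006: real = 9575.2/1.586 = 6037.33; growth vs 2005 (5941.16) = 1.62%.
2007: real = 10015.3/1.607 = 6232.30; growth vs 2006 (6037.33) = 3.23%.
2008: real = 10308.9/1.730 = 5958.90; growth vs 2007 (6232.30) = -4.39%.

2005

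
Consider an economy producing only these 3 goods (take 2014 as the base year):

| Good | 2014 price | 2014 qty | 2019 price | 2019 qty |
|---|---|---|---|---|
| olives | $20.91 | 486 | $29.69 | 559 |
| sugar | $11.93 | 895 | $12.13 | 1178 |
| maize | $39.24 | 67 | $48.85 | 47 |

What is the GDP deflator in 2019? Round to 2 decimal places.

Nominal GDP 2019 = 29.69·559 + 12.13·1178 + 48.85·47 = 33181.80.
Real GDP 2019 (at 2014 prices) = 20.91·559 + 11.93·1178 + 39.24·47 = 27586.51.
Deflator = Nominal/Real × 100 = 33181.80/27586.51 × 100 = 120.283.

120.28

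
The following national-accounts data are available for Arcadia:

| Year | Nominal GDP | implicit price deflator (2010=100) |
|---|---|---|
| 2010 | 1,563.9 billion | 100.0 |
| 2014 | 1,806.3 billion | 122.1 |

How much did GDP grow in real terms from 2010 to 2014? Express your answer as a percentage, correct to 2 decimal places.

Real GDP 2010 = 1563.9 / 1.000 = 1563.90.
Real GDP 2014 = 1806.3 / 1.221 = 1479.36.
Real growth = 1479.36 / 1563.90 − 1 = -0.0541.

-5.41%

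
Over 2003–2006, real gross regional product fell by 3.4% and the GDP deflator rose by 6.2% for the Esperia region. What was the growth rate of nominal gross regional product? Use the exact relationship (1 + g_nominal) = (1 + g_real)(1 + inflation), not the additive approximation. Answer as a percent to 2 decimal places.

(1 + g_nom) = (1 + g_real)(1 + π) = 0.9660 × 1.0620 = 1.02589.

2.59%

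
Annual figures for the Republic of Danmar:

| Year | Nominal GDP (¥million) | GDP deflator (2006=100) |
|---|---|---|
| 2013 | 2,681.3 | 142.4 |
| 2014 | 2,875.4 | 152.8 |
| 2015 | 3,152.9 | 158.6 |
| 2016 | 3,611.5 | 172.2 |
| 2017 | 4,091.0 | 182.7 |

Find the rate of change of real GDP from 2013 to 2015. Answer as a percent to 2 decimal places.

Real GDP 2013 = 2681.3/1.424 = 1882.94.
Real GDP 2015 = 3152.9/1.586 = 1987.96.
Change = 1987.96/1882.94 − 1 = 0.0558.

5.58%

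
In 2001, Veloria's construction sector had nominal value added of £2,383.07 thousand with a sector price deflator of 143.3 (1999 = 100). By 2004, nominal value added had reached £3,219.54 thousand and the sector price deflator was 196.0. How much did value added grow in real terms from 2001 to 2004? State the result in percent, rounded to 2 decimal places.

-1.22%

Real value added 2001 = 2383.07 / 1.433 = 1662.99.
Real value added 2004 = 3219.54 / 1.960 = 1642.62.
Real growth = 1642.62 / 1662.99 − 1 = -0.0122.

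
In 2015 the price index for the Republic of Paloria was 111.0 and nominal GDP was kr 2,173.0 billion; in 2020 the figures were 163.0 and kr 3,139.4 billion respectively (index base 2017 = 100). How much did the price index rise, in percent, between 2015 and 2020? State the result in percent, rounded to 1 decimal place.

Price-level change = 163.0 / 111.0 − 1 = 0.4685.

46.8%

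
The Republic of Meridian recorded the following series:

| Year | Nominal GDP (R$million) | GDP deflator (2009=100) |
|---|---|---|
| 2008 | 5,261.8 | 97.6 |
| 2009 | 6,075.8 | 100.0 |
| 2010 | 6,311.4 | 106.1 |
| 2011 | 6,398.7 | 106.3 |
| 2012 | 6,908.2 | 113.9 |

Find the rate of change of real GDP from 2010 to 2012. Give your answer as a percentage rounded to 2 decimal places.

Real GDP 2010 = 6311.4/1.061 = 5948.54.
Real GDP 2012 = 6908.2/1.139 = 6065.14.
Change = 6065.14/5948.54 − 1 = 0.0196.

1.96%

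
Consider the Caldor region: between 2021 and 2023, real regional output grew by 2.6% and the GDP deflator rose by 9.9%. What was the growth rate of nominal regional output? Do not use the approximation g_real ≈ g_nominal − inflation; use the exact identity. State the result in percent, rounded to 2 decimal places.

(1 + g_nom) = (1 + g_real)(1 + π) = 1.0260 × 1.0990 = 1.12757.

12.76%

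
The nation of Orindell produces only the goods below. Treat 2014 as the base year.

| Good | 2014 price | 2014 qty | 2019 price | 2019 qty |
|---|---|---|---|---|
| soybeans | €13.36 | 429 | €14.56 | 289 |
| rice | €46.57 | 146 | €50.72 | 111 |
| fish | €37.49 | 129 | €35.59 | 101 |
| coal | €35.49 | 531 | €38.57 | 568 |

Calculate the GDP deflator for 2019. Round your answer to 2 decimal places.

107.17

Nominal GDP 2019 = 14.56·289 + 50.72·111 + 35.59·101 + 38.57·568 = 35340.11.
Real GDP 2019 (at 2014 prices) = 13.36·289 + 46.57·111 + 37.49·101 + 35.49·568 = 32975.12.
Deflator = Nominal/Real × 100 = 35340.11/32975.12 × 100 = 107.172.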